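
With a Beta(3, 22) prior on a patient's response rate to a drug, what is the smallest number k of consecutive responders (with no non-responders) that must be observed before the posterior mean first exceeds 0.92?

After k responders and 0 non-responders the posterior is Beta(3+k, 22), with mean (3+k)/(3+22+k).
Set (3+k)/(25+k) > 0.92 and solve: k > (0.92·25 − 3)/(1 − 0.92) = 250.000.
The smallest integer exceeding 250.000 is 251.

k = 251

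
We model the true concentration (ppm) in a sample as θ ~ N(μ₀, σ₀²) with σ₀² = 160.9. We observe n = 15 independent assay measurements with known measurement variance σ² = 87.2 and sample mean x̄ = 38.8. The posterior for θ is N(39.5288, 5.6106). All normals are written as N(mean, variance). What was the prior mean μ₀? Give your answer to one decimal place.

With known observation variance, the Normal–Normal posterior has precision τ_n = τ₀ + n/σ² and mean μ_n = (τ₀μ₀ + (n/σ²)x̄)/τ_n.
Here τ₀ = 1/160.9 = 0.006215 and τ_data = 15/87.2 = 0.172018, so τ_n = 0.178233.
Rearranging for μ₀: μ₀ = (μ_n·τ_n − τ_data·x̄)/τ₀ = (39.5288·0.178233 − 0.172018·38.8) / 0.006215 = 0.371038/0.006215 ≈ 59.7.

μ₀ = 59.7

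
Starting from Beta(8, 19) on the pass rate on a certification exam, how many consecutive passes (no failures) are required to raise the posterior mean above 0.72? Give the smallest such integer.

After k passes and 0 failures the posterior is Beta(8+k, 19), with mean (8+k)/(8+19+k).
Set (8+k)/(27+k) > 0.72 and solve: k > (0.72·27 − 8)/(1 − 0.72) = 40.857.
The smallest integer exceeding 40.857 is 41, and checking k=41: (49)/(68) = 0.7206 > 0.72.

k = 41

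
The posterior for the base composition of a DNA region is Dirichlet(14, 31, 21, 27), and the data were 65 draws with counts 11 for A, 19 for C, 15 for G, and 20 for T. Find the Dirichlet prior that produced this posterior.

Dirichlet(3, 12, 6, 7)

For a Dirichlet(α) prior with multinomial counts c, the posterior is Dirichlet(α + c) componentwise.
Subtract each count from the matching posterior parameter: 14−11=3, 31−19=12, 21−15=6, 27−20=7.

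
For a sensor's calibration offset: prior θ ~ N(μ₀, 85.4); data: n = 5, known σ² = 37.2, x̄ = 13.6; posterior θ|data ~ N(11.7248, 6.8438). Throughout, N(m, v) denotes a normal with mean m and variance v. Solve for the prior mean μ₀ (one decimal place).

With known observation variance, the Normal–Normal posterior has precision τ_n = τ₀ + n/σ² and mean μ_n = (τ₀μ₀ + (n/σ²)x̄)/τ_n.
Here τ₀ = 1/85.4 = 0.011710 and τ_data = 5/37.2 = 0.134409, so τ_n = 0.146119.
Rearranging for μ₀: μ₀ = (μ_n·τ_n − τ_data·x̄)/τ₀ = (11.7248·0.146119 − 0.134409·13.6) / 0.011710 = -0.114746/0.011710 ≈ -9.8.

μ₀ = -9.8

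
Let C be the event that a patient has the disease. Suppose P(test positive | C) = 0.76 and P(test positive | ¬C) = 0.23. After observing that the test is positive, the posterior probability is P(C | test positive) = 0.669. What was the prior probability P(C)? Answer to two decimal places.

P(C) = 0.38

Bayes' rule in odds form gives O(C|E) = O(C)·[P(E|C)/P(E|¬C)], hence O(C) = O(C|E)/LR.
Posterior odds = 0.669/(1−0.669) = 2.0211. LR = 0.76/0.23 = 3.3043.
Prior odds = 2.0211/3.3043 = 0.6117, so P(C) = 0.6117/(1+0.6117) ≈ 0.38.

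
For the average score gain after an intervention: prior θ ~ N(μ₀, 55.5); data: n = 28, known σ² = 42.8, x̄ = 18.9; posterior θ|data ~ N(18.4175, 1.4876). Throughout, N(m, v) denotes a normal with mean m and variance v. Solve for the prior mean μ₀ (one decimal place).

The posterior mean is a precision-weighted average: μ_n = (τ₀μ₀ + τ_data·x̄)/(τ₀+τ_data), with τ₀=1/σ₀² and τ_data=n/σ².
Here τ₀ = 1/55.5 = 0.018018 and τ_data = 28/42.8 = 0.654206, so τ_n = 0.672224.
Rearranging for μ₀: μ₀ = (μ_n·τ_n − τ_data·x̄)/τ₀ = (18.4175·0.672224 − 0.654206·18.9) / 0.018018 = 0.016192/0.018018 ≈ 0.9.

μ₀ = 0.9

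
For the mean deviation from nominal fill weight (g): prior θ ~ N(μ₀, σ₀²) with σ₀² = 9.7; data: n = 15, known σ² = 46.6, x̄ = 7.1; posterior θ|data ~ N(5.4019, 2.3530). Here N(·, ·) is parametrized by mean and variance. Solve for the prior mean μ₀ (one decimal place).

μ₀ = 0.1

With known observation variance, the Normal–Normal posterior has precision τ_n = τ₀ + n/σ² and mean μ_n = (τ₀μ₀ + (n/σ²)x̄)/τ_n.
Here τ₀ = 1/9.7 = 0.103093 and τ_data = 15/46.6 = 0.321888, so τ_n = 0.424981.
Rearranging for μ₀: μ₀ = (μ_n·τ_n − τ_data·x̄)/τ₀ = (5.4019·0.424981 − 0.321888·7.1) / 0.103093 = 0.010300/0.103093 ≈ 0.1.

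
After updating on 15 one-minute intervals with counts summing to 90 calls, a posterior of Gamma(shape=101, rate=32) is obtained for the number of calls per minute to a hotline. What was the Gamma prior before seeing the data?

Gamma(shape=11, rate=17)

A Gamma(α, β) prior (rate parametrization) on a Poisson rate with n observations summing to S gives posterior Gamma(α+S, β+n).
So α = 101 − 90 = 11 and β = 32 − 15 = 17.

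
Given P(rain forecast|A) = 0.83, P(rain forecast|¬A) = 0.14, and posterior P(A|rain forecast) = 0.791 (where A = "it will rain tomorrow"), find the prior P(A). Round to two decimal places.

In odds form, posterior odds = prior odds × likelihood ratio, so prior odds = posterior odds ÷ LR.
Posterior odds = 0.791/(1−0.791) = 3.7847. LR = 0.83/0.14 = 5.9286.
Prior odds = 3.7847/5.9286 = 0.6384, so P(A) = 0.6384/(1+0.6384) ≈ 0.39.

P(A) = 0.39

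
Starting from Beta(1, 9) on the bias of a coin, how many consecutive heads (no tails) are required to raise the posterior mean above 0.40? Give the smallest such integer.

k = 6

After k heads and 0 tails the posterior is Beta(1+k, 9), with mean (1+k)/(1+9+k).
Set (1+k)/(10+k) > 0.40 and solve: k > (0.40·10 − 1)/(1 − 0.40) = 5.000.
The smallest integer exceeding 5.000 is 6.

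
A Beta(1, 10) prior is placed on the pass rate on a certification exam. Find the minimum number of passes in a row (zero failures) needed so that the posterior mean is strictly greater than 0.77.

After k passes and 0 failures the posterior is Beta(1+k, 10), with mean (1+k)/(1+10+k).
Set (1+k)/(11+k) > 0.77 and solve: k > (0.77·11 − 1)/(1 − 0.77) = 32.478.
The smallest integer exceeding 32.478 is 33.

k = 33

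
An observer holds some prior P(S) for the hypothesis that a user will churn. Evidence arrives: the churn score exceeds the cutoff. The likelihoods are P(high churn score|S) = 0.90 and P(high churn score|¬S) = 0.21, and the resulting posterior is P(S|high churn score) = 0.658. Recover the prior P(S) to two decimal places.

In odds form, posterior odds = prior odds × likelihood ratio, so prior odds = posterior odds ÷ LR.
Posterior odds = 0.658/(1−0.658) = 1.9240. LR = 0.90/0.21 = 4.2857.
Prior odds = 1.9240/4.2857 = 0.4489, so P(S) = 0.4489/(1+0.4489) ≈ 0.31.

P(S) = 0.31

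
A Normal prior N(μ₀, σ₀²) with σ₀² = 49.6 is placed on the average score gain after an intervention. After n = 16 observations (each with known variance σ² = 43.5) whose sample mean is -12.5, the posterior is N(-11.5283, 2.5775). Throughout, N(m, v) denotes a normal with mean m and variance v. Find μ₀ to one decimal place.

The posterior mean is a precision-weighted average: μ_n = (τ₀μ₀ + τ_data·x̄)/(τ₀+τ_data), with τ₀=1/σ₀² and τ_data=n/σ².
Here τ₀ = 1/49.6 = 0.020161 and τ_data = 16/43.5 = 0.367816, so τ_n = 0.387977.
Rearranging for μ₀: μ₀ = (μ_n·τ_n − τ_data·x̄)/τ₀ = (-11.5283·0.387977 − 0.367816·-12.5) / 0.020161 = 0.124985/0.020161 ≈ 6.2.

μ₀ = 6.2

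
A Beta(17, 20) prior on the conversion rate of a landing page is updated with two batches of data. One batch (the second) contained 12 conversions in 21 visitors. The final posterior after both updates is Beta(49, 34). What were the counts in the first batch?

20 conversions and 5 bounces

Sequential conjugate updates are equivalent to a single update on the pooled data, so total successes = posterior α − prior α and total failures = posterior β − prior β.
Total across both batches: 49−17=32 conversions, 34−20=14 bounces.
Subtract the second batch: 32−12=20 conversions and 14−9=5 bounces.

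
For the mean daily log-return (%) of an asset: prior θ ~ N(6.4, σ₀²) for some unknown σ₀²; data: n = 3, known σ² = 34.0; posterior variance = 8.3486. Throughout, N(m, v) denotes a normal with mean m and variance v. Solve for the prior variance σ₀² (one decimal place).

σ₀² = 31.7

For the Normal–Normal model with known σ², precisions add: τ_n = τ₀ + n/σ².
So 1/σ₀² = 1/8.3486 − 3/34.0 = 0.119781 − 0.088235 = 0.031546.
Hence σ₀² = 1/0.031546 ≈ 31.7.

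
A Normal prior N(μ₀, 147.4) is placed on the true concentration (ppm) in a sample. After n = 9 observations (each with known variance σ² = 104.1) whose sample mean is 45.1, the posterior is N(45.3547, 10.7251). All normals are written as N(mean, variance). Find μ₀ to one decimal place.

With known observation variance, the Normal–Normal posterior has precision τ_n = τ₀ + n/σ² and mean μ_n = (τ₀μ₀ + (n/σ²)x̄)/τ_n.
Here τ₀ = 1/147.4 = 0.006784 and τ_data = 9/104.1 = 0.086455, so τ_n = 0.093239.
Rearranging for μ₀: μ₀ = (μ_n·τ_n − τ_data·x̄)/τ₀ = (45.3547·0.093239 − 0.086455·45.1) / 0.006784 = 0.329706/0.006784 ≈ 48.6.

μ₀ = 48.6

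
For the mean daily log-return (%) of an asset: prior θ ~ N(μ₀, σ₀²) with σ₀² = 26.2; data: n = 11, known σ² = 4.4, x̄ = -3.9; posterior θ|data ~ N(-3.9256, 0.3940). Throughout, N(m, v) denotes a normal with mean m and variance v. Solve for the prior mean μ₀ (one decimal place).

With known observation variance, the Normal–Normal posterior has precision τ_n = τ₀ + n/σ² and mean μ_n = (τ₀μ₀ + (n/σ²)x̄)/τ_n.
Here τ₀ = 1/26.2 = 0.038168 and τ_data = 11/4.4 = 2.500000, so τ_n = 2.538168.
Rearranging for μ₀: μ₀ = (μ_n·τ_n − τ_data·x̄)/τ₀ = (-3.9256·2.538168 − 2.500000·-3.9) / 0.038168 = -0.213832/0.038168 ≈ -5.6.

μ₀ = -5.6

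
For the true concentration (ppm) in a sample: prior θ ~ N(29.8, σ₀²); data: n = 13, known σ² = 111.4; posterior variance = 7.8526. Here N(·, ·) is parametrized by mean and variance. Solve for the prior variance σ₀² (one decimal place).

σ₀² = 93.9

Posterior precision equals prior precision plus data precision: 1/σ_n² = 1/σ₀² + n/σ².
So 1/σ₀² = 1/7.8526 − 13/111.4 = 0.127346 − 0.116697 = 0.010649.
Hence σ₀² = 1/0.010649 ≈ 93.9.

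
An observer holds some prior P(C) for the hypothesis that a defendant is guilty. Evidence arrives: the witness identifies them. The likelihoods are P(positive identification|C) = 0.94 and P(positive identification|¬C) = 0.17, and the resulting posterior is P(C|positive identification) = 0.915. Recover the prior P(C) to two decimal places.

Bayes' rule in odds form gives O(C|E) = O(C)·[P(E|C)/P(E|¬C)], hence O(C) = O(C|E)/LR.
Posterior odds = 0.915/(1−0.915) = 10.7647. LR = 0.94/0.17 = 5.5294.
Prior odds = 10.7647/5.5294 = 1.9468, so P(C) = 1.9468/(1+1.9468) ≈ 0.66.

P(C) = 0.66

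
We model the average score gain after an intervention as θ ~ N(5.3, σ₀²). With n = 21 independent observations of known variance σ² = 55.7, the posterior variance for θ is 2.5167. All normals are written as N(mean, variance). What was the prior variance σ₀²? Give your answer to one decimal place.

For the Normal–Normal model with known σ², precisions add: τ_n = τ₀ + n/σ².
So 1/σ₀² = 1/2.5167 − 21/55.7 = 0.397346 − 0.377020 = 0.020326.
Hence σ₀² = 1/0.020326 ≈ 49.2.

σ₀² = 49.2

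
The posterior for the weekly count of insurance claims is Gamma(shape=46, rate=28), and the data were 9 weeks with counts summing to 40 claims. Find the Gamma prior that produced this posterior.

Gamma(shape=6, rate=19)

Gamma–Poisson conjugacy: posterior shape = α + Σxᵢ, posterior rate = β + n.
So α = 46 − 40 = 6 and β = 28 − 9 = 19.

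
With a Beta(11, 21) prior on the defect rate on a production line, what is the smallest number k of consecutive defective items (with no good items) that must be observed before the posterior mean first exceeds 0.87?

After k defective items and 0 good items the posterior is Beta(11+k, 21), with mean (11+k)/(11+21+k).
Set (11+k)/(32+k) > 0.87 and solve: k > (0.87·32 − 11)/(1 − 0.87) = 129.538.
The smallest integer exceeding 129.538 is 130, and checking k=130: (141)/(162) = 0.8704 > 0.87.

k = 130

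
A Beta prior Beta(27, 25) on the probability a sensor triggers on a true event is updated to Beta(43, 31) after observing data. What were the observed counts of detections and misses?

A Beta(a, b) prior with s successes and f failures in binomial data gives a Beta(a+s, b+f) posterior.
Match parameters: s=43−27=16, f=31−25=6.

16 detections and 6 misses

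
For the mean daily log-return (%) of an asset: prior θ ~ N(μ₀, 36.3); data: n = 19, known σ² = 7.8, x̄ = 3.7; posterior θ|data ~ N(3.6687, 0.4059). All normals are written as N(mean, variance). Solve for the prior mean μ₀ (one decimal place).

With known observation variance, the Normal–Normal posterior has precision τ_n = τ₀ + n/σ² and mean μ_n = (τ₀μ₀ + (n/σ²)x̄)/τ_n.
Here τ₀ = 1/36.3 = 0.027548 and τ_data = 19/7.8 = 2.435897, so τ_n = 2.463445.
Rearranging for μ₀: μ₀ = (μ_n·τ_n − τ_data·x̄)/τ₀ = (3.6687·2.463445 − 2.435897·3.7) / 0.027548 = 0.024822/0.027548 ≈ 0.9.

μ₀ = 0.9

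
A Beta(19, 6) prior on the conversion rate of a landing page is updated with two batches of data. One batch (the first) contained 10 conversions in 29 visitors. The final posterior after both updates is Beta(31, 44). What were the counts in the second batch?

2 conversions and 19 bounces

Because Beta–binomial updating is additive in the counts, the combined data contributed (α_post−α_prior, β_post−β_prior) successes and failures.
Total across both batches: 31−19=12 conversions, 44−6=38 bounces.
Subtract the first batch: 12−10=2 conversions and 38−19=19 bounces.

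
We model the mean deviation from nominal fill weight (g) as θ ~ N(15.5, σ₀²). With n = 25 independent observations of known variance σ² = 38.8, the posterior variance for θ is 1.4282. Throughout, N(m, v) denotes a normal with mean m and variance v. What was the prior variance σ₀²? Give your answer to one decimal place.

For the Normal–Normal model with known σ², precisions add: τ_n = τ₀ + n/σ².
So 1/σ₀² = 1/1.4282 − 25/38.8 = 0.700182 − 0.644330 = 0.055852.
Hence σ₀² = 1/0.055852 ≈ 17.9.

σ₀² = 17.9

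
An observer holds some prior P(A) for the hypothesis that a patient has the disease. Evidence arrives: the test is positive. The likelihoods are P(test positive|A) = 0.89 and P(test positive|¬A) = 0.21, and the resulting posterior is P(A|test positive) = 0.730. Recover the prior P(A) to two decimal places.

P(A) = 0.39

In odds form, posterior odds = prior odds × likelihood ratio, so prior odds = posterior odds ÷ LR.
Posterior odds = 0.730/(1−0.730) = 2.7037. LR = 0.89/0.21 = 4.2381.
Prior odds = 2.7037/4.2381 = 0.6380, so P(A) = 0.6380/(1+0.6380) ≈ 0.39.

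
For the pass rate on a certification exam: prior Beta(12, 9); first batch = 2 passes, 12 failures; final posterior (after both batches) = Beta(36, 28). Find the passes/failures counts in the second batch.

Sequential conjugate updates are equivalent to a single update on the pooled data, so total successes = posterior α − prior α and total failures = posterior β − prior β.
Total across both batches: 36−12=24 passes, 28−9=19 failures.
Subtract the first batch: 24−2=22 passes and 19−12=7 failures.

22 passes and 7 failures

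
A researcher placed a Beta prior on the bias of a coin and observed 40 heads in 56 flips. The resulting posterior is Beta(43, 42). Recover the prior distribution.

Beta(3, 26)

Beta is conjugate to the binomial likelihood: posterior = Beta(a+s, b+f).
So a = 43 − 40 = 3 and b = 42 − 16 = 26.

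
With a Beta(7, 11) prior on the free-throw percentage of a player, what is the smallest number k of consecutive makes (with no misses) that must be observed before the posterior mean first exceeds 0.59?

After k makes and 0 misses the posterior is Beta(7+k, 11), with mean (7+k)/(7+11+k).
Set (7+k)/(18+k) > 0.59 and solve: k > (0.59·18 − 7)/(1 − 0.59) = 8.829.
The smallest integer exceeding 8.829 is 9.

k = 9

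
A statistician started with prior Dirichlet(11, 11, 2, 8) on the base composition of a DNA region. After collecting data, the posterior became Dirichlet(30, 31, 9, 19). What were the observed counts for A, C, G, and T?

For a Dirichlet(α) prior with multinomial counts c, the posterior is Dirichlet(α + c) componentwise.
Counts are posterior − prior componentwise: 30−11=19, 31−11=20, 9−2=7, 19−8=11.

counts (19, 20, 7, 11)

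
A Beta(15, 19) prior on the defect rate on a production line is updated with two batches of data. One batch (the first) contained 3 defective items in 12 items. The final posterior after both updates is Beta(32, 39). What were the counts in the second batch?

Because Beta–binomial updating is additive in the counts, the combined data contributed (α_post−α_prior, β_post−β_prior) successes and failures.
Total across both batches: 32−15=17 defective items, 39−19=20 good items.
Subtract the first batch: 17−3=14 defective items and 20−9=11 good items.

14 defective items and 11 good items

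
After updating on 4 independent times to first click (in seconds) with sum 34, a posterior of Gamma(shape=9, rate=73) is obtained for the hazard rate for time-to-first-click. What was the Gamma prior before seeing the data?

Gamma(shape=5, rate=39)

Gamma–exponential conjugacy: posterior shape = α + n, posterior rate = β + Σtᵢ.
So α = 9 − 4 = 5 and β = 73 − 34 = 39.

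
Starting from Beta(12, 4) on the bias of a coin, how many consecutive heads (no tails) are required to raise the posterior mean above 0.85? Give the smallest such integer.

After k heads and 0 tails the posterior is Beta(12+k, 4), with mean (12+k)/(12+4+k).
Set (12+k)/(16+k) > 0.85 and solve: k > (0.85·16 − 12)/(1 − 0.85) = 10.667.
The smallest integer exceeding 10.667 is 11.

k = 11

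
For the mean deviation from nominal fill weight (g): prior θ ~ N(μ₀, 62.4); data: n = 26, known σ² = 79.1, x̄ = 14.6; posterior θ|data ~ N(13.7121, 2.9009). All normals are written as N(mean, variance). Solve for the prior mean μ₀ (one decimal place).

μ₀ = -4.5

With known observation variance, the Normal–Normal posterior has precision τ_n = τ₀ + n/σ² and mean μ_n = (τ₀μ₀ + (n/σ²)x̄)/τ_n.
Here τ₀ = 1/62.4 = 0.016026 and τ_data = 26/79.1 = 0.328698, so τ_n = 0.344724.
Rearranging for μ₀: μ₀ = (μ_n·τ_n − τ_data·x̄)/τ₀ = (13.7121·0.344724 − 0.328698·14.6) / 0.016026 = -0.072101/0.016026 ≈ -4.5.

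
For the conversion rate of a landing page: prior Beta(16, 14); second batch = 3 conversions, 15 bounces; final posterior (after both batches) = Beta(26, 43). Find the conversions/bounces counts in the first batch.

Because Beta–binomial updating is additive in the counts, the combined data contributed (α_post−α_prior, β_post−β_prior) successes and failures.
Total across both batches: 26−16=10 conversions, 43−14=29 bounces.
Subtract the second batch: 10−3=7 conversions and 29−15=14 bounces.

7 conversions and 14 bounces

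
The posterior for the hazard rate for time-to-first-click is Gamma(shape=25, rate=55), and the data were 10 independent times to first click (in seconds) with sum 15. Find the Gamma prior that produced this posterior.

For an exponential likelihood with a Gamma(α, β) prior on the rate, n observations with total T give posterior Gamma(α+n, β+T).
So α = 25 − 10 = 15 and β = 55 − 15 = 40.

Gamma(shape=15, rate=40)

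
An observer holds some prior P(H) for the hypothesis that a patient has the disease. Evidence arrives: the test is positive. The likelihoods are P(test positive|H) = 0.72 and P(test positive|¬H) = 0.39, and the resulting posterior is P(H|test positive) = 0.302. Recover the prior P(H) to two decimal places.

In odds form, posterior odds = prior odds × likelihood ratio, so prior odds = posterior odds ÷ LR.
Posterior odds = 0.302/(1−0.302) = 0.4327. LR = 0.72/0.39 = 1.8462.
Prior odds = 0.4327/1.8462 = 0.2344, so P(H) = 0.2344/(1+0.2344) ≈ 0.19.

P(H) = 0.19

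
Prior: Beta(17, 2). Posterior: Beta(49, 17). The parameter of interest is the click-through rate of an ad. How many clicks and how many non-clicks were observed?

Under Beta–binomial conjugacy the posterior parameters are (α+s, β+f).
Match parameters: s=49−17=32, f=17−2=15.

32 clicks and 15 non-clicks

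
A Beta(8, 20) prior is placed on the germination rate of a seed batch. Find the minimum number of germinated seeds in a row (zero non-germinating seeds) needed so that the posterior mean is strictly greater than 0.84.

k = 98

After k germinated seeds and 0 non-germinating seeds the posterior is Beta(8+k, 20), with mean (8+k)/(8+20+k).
Set (8+k)/(28+k) > 0.84 and solve: k > (0.84·28 − 8)/(1 − 0.84) = 97.000.
The smallest integer exceeding 97.000 is 98, and checking k=98: (106)/(126) = 0.8413 > 0.84.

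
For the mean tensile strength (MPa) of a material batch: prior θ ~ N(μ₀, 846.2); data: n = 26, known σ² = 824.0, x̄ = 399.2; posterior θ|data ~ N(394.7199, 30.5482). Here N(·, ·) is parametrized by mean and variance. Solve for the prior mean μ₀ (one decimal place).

With known observation variance, the Normal–Normal posterior has precision τ_n = τ₀ + n/σ² and mean μ_n = (τ₀μ₀ + (n/σ²)x̄)/τ_n.
Here τ₀ = 1/846.2 = 0.001182 and τ_data = 26/824.0 = 0.031553, so τ_n = 0.032735.
Rearranging for μ₀: μ₀ = (μ_n·τ_n − τ_data·x̄)/τ₀ = (394.7199·0.032735 − 0.031553·399.2) / 0.001182 = 0.325198/0.001182 ≈ 275.1.

μ₀ = 275.1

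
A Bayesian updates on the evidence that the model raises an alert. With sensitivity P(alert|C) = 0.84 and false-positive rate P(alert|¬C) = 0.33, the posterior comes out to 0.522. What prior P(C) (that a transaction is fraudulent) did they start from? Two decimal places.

Bayes' rule in odds form gives O(C|E) = O(C)·[P(E|C)/P(E|¬C)], hence O(C) = O(C|E)/LR.
Posterior odds = 0.522/(1−0.522) = 1.0921. LR = 0.84/0.33 = 2.5455.
Prior odds = 1.0921/2.5455 = 0.4290, so P(C) = 0.4290/(1+0.4290) ≈ 0.30.

P(C) = 0.30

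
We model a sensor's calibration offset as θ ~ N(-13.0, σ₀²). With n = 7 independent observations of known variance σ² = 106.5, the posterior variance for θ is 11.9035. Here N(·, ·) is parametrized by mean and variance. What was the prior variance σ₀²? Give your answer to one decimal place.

σ₀² = 54.7

For the Normal–Normal model with known σ², precisions add: τ_n = τ₀ + n/σ².
So 1/σ₀² = 1/11.9035 − 7/106.5 = 0.084009 − 0.065728 = 0.018281.
Hence σ₀² = 1/0.018281 ≈ 54.7.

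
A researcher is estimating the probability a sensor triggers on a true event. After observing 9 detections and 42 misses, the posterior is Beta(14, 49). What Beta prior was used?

Under Beta–binomial conjugacy the posterior parameters are (α+s, β+f).
Subtract the data counts: 14−9=5, 49−42=7.

Beta(5, 7)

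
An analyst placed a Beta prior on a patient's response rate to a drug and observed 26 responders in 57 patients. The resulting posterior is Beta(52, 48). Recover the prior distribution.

Beta(26, 17)

Under Beta–binomial conjugacy the posterior parameters are (α+s, β+f).
Subtract the data counts: 52−26=26, 48−31=17.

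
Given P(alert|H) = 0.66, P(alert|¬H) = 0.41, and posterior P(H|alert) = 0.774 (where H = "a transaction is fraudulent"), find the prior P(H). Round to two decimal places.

Bayes' rule in odds form gives O(H|E) = O(H)·[P(E|H)/P(E|¬H)], hence O(H) = O(H|E)/LR.
Posterior odds = 0.774/(1−0.774) = 3.4248. LR = 0.66/0.41 = 1.6098.
Prior odds = 3.4248/1.6098 = 2.1275, so P(H) = 2.1275/(1+2.1275) ≈ 0.68.

P(H) = 0.68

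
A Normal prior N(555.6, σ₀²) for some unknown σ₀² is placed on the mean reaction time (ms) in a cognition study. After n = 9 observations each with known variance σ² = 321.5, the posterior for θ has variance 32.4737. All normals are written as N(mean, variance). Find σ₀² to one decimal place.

σ₀² = 357.1

Posterior precision equals prior precision plus data precision: 1/σ_n² = 1/σ₀² + n/σ².
So 1/σ₀² = 1/32.4737 − 9/321.5 = 0.030794 − 0.027994 = 0.002800.
Hence σ₀² = 1/0.002800 ≈ 357.1.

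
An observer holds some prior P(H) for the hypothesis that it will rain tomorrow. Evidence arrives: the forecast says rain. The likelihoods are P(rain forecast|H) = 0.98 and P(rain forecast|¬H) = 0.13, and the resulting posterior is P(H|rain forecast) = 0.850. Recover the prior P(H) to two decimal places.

Bayes' rule in odds form gives O(H|E) = O(H)·[P(E|H)/P(E|¬H)], hence O(H) = O(H|E)/LR.
Posterior odds = 0.850/(1−0.850) = 5.6667. LR = 0.98/0.13 = 7.5385.
Prior odds = 5.6667/7.5385 = 0.7517, so P(H) = 0.7517/(1+0.7517) ≈ 0.43.

P(H) = 0.43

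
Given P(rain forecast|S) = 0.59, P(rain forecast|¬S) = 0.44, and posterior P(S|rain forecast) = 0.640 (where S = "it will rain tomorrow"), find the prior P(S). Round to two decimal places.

P(S) = 0.57

In odds form, posterior odds = prior odds × likelihood ratio, so prior odds = posterior odds ÷ LR.
Posterior odds = 0.640/(1−0.640) = 1.7778. LR = 0.59/0.44 = 1.3409.
Prior odds = 1.7778/1.3409 = 1.3258, so P(S) = 1.3258/(1+1.3258) ≈ 0.57.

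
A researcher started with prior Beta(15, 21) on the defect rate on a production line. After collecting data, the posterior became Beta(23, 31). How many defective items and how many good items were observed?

A Beta(a, b) prior with s successes and f failures in binomial data gives a Beta(a+s, b+f) posterior.
Match parameters: s=23−15=8, f=31−21=10.

8 defective items and 10 good items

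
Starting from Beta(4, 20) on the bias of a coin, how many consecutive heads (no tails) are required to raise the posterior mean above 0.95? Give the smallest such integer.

After k heads and 0 tails the posterior is Beta(4+k, 20), with mean (4+k)/(4+20+k).
Set (4+k)/(24+k) > 0.95 and solve: k > (0.95·24 − 4)/(1 − 0.95) = 376.000.
The smallest integer exceeding 376.000 is 377, and checking k=377: (381)/(401) = 0.9501 > 0.95.

k = 377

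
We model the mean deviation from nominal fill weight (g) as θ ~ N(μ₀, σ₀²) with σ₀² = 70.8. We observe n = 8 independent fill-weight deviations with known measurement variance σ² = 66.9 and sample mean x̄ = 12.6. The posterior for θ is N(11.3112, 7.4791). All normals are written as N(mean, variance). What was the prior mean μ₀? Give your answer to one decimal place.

The posterior mean is a precision-weighted average: μ_n = (τ₀μ₀ + τ_data·x̄)/(τ₀+τ_data), with τ₀=1/σ₀² and τ_data=n/σ².
Here τ₀ = 1/70.8 = 0.014124 and τ_data = 8/66.9 = 0.119581, so τ_n = 0.133705.
Rearranging for μ₀: μ₀ = (μ_n·τ_n − τ_data·x̄)/τ₀ = (11.3112·0.133705 − 0.119581·12.6) / 0.014124 = 0.005643/0.014124 ≈ 0.4.

μ₀ = 0.4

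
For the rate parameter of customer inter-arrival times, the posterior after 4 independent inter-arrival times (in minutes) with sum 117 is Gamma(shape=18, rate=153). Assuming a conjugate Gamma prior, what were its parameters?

Gamma–exponential conjugacy: posterior shape = α + n, posterior rate = β + Σtᵢ.
So α = 18 − 4 = 14 and β = 153 − 117 = 36.

Gamma(shape=14, rate=36)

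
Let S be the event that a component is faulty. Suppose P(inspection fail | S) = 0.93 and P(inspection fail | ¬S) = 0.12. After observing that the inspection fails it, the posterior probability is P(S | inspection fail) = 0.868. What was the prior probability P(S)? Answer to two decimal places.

In odds form, posterior odds = prior odds × likelihood ratio, so prior odds = posterior odds ÷ LR.
Posterior odds = 0.868/(1−0.868) = 6.5758. LR = 0.93/0.12 = 7.7500.
Prior odds = 6.5758/7.7500 = 0.8485, so P(S) = 0.8485/(1+0.8485) ≈ 0.46.

P(S) = 0.46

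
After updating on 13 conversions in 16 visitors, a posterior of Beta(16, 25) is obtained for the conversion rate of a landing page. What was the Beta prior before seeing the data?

A Beta(α, β) prior with s successes and f failures in binomial data gives a Beta(α+s, β+f) posterior.
Subtract the data counts: 16−13=3, 25−3=22.

Beta(3, 22)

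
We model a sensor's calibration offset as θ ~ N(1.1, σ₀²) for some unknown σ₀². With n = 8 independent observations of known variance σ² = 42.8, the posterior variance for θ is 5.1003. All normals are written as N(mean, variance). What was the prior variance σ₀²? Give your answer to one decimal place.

σ₀² = 109.3

Posterior precision equals prior precision plus data precision: 1/σ_n² = 1/σ₀² + n/σ².
So 1/σ₀² = 1/5.1003 − 8/42.8 = 0.196067 − 0.186916 = 0.009151.
Hence σ₀² = 1/0.009151 ≈ 109.3.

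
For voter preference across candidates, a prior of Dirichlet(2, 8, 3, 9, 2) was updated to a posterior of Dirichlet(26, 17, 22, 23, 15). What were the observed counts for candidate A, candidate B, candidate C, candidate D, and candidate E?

counts (24, 9, 19, 14, 13)

For a Dirichlet(α) prior with multinomial counts c, the posterior is Dirichlet(α + c) componentwise.
Counts are posterior − prior componentwise: 26−2=24, 17−8=9, 22−3=19, 23−9=14, 15−2=13.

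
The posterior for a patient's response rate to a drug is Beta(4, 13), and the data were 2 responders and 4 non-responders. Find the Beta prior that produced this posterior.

A Beta(a, b) prior with s successes and f failures in binomial data gives a Beta(a+s, b+f) posterior.
So a = 4 − 2 = 2 and b = 13 − 4 = 9.

Beta(2, 9)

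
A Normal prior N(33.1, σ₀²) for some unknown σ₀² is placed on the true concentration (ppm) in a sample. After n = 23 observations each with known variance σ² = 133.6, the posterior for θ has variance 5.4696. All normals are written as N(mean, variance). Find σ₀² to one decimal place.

For the Normal–Normal model with known σ², precisions add: τ_n = τ₀ + n/σ².
So 1/σ₀² = 1/5.4696 − 23/133.6 = 0.182829 − 0.172156 = 0.010673.
Hence σ₀² = 1/0.010673 ≈ 93.7.

σ₀² = 93.7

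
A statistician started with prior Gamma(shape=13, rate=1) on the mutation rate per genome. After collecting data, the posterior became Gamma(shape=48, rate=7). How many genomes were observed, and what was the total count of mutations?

A Gamma(α, β) prior (rate parametrization) on a Poisson rate with n observations summing to S gives posterior Gamma(α+S, β+n).
Matching: Σxᵢ = 48 − 13 = 35 and n = 7 − 1 = 6.

n = 6 genomes with total 35 mutations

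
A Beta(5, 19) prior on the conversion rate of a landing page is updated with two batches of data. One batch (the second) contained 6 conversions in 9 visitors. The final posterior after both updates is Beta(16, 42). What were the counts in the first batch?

Sequential conjugate updates are equivalent to a single update on the pooled data, so total successes = posterior α − prior α and total failures = posterior β − prior β.
Total across both batches: 16−5=11 conversions, 42−19=23 bounces.
Subtract the second batch: 11−6=5 conversions and 23−3=20 bounces.

5 conversions and 20 bounces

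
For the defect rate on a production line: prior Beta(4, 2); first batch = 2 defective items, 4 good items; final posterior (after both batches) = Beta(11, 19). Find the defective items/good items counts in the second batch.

5 defective items and 13 good items

Because Beta–binomial updating is additive in the counts, the combined data contributed (α_post−α_prior, β_post−β_prior) successes and failures.
Total across both batches: 11−4=7 defective items, 19−2=17 good items.
Subtract the first batch: 7−2=5 defective items and 17−4=13 good items.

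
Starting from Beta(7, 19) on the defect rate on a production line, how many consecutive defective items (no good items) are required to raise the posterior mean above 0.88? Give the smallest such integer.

k = 133

After k defective items and 0 good items the posterior is Beta(7+k, 19), with mean (7+k)/(7+19+k).
Set (7+k)/(26+k) > 0.88 and solve: k > (0.88·26 − 7)/(1 − 0.88) = 132.333.
The smallest integer exceeding 132.333 is 133.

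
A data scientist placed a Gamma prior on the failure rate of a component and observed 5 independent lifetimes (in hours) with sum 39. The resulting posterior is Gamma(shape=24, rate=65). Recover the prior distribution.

Gamma(shape=19, rate=26)

Gamma–exponential conjugacy: posterior shape = α + n, posterior rate = β + Σtᵢ.
So α = 24 − 5 = 19 and β = 65 − 39 = 26.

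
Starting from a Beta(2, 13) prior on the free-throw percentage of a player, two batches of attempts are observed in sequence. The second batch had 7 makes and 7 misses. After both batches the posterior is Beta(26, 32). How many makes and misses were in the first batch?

17 makes and 12 misses

Sequential conjugate updates are equivalent to a single update on the pooled data, so total successes = posterior α − prior α and total failures = posterior β − prior β.
Total across both batches: 26−2=24 makes, 32−13=19 misses.
Subtract the second batch: 24−7=17 makes and 19−7=12 misses.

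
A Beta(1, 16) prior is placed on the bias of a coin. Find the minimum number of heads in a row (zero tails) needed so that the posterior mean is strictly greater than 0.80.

k = 64

After k heads and 0 tails the posterior is Beta(1+k, 16), with mean (1+k)/(1+16+k).
Set (1+k)/(17+k) > 0.80 and solve: k > (0.80·17 − 1)/(1 − 0.80) = 63.000.
The smallest integer exceeding 63.000 is 64.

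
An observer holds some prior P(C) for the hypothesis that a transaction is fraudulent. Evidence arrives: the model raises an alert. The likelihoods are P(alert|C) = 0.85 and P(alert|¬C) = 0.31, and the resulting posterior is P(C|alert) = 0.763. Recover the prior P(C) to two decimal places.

P(C) = 0.54

In odds form, posterior odds = prior odds × likelihood ratio, so prior odds = posterior odds ÷ LR.
Posterior odds = 0.763/(1−0.763) = 3.2194. LR = 0.85/0.31 = 2.7419.
Prior odds = 3.2194/2.7419 = 1.1741, so P(C) = 1.1741/(1+1.1741) ≈ 0.54.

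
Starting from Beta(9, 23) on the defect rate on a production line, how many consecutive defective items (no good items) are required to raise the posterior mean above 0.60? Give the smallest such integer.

k = 26

After k defective items and 0 good items the posterior is Beta(9+k, 23), with mean (9+k)/(9+23+k).
Set (9+k)/(32+k) > 0.60 and solve: k > (0.60·32 − 9)/(1 − 0.60) = 25.500.
The smallest integer exceeding 25.500 is 26.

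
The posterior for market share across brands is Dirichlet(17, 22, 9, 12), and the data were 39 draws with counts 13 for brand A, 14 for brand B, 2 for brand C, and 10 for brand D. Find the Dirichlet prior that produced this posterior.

For a Dirichlet(α) prior with multinomial counts c, the posterior is Dirichlet(α + c) componentwise.
Subtract each count from the matching posterior parameter: 17−13=4, 22−14=8, 9−2=7, 12−10=2.

Dirichlet(4, 8, 7, 2)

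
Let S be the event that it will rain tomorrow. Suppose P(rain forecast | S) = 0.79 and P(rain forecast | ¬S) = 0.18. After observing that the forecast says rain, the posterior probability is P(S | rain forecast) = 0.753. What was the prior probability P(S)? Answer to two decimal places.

P(S) = 0.41

In odds form, posterior odds = prior odds × likelihood ratio, so prior odds = posterior odds ÷ LR.
Posterior odds = 0.753/(1−0.753) = 3.0486. LR = 0.79/0.18 = 4.3889.
Prior odds = 3.0486/4.3889 = 0.6946, so P(S) = 0.6946/(1+0.6946) ≈ 0.41.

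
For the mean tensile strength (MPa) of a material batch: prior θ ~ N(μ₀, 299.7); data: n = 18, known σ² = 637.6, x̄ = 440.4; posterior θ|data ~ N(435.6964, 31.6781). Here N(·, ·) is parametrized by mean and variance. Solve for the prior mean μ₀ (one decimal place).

μ₀ = 395.9

With known observation variance, the Normal–Normal posterior has precision τ_n = τ₀ + n/σ² and mean μ_n = (τ₀μ₀ + (n/σ²)x̄)/τ_n.
Here τ₀ = 1/299.7 = 0.003337 and τ_data = 18/637.6 = 0.028231, so τ_n = 0.031568.
Rearranging for μ₀: μ₀ = (μ_n·τ_n − τ_data·x̄)/τ₀ = (435.6964·0.031568 − 0.028231·440.4) / 0.003337 = 1.321132/0.003337 ≈ 395.9.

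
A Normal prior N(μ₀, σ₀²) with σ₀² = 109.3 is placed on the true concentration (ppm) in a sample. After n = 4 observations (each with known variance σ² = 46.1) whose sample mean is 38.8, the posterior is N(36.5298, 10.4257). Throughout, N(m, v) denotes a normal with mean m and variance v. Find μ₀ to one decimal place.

μ₀ = 15.0

The posterior mean is a precision-weighted average: μ_n = (τ₀μ₀ + τ_data·x̄)/(τ₀+τ_data), with τ₀=1/σ₀² and τ_data=n/σ².
Here τ₀ = 1/109.3 = 0.009149 and τ_data = 4/46.1 = 0.086768, so τ_n = 0.095917.
Rearranging for μ₀: μ₀ = (μ_n·τ_n − τ_data·x̄)/τ₀ = (36.5298·0.095917 − 0.086768·38.8) / 0.009149 = 0.137230/0.009149 ≈ 15.0.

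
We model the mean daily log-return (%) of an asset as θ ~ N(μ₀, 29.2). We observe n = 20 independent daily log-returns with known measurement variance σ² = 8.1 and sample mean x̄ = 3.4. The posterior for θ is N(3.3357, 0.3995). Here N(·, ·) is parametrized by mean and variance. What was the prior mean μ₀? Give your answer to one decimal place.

μ₀ = -1.3

With known observation variance, the Normal–Normal posterior has precision τ_n = τ₀ + n/σ² and mean μ_n = (τ₀μ₀ + (n/σ²)x̄)/τ_n.
Here τ₀ = 1/29.2 = 0.034247 and τ_data = 20/8.1 = 2.469136, so τ_n = 2.503383.
Rearranging for μ₀: μ₀ = (μ_n·τ_n − τ_data·x̄)/τ₀ = (3.3357·2.503383 − 2.469136·3.4) / 0.034247 = -0.044528/0.034247 ≈ -1.3.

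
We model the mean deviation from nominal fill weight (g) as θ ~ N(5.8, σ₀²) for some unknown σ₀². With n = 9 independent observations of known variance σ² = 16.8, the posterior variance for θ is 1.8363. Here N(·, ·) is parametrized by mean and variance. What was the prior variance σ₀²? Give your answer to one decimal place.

σ₀² = 112.9

For the Normal–Normal model with known σ², precisions add: τ_n = τ₀ + n/σ².
So 1/σ₀² = 1/1.8363 − 9/16.8 = 0.544573 − 0.535714 = 0.008859.
Hence σ₀² = 1/0.008859 ≈ 112.9.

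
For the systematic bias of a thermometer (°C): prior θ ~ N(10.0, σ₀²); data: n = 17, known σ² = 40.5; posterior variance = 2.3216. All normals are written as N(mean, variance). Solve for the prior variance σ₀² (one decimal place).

σ₀² = 91.0

For the Normal–Normal model with known σ², precisions add: τ_n = τ₀ + n/σ².
So 1/σ₀² = 1/2.3216 − 17/40.5 = 0.430737 − 0.419753 = 0.010984.
Hence σ₀² = 1/0.010984 ≈ 91.0.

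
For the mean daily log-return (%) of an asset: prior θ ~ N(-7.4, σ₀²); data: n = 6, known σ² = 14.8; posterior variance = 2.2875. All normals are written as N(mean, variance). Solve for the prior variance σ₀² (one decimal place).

For the Normal–Normal model with known σ², precisions add: τ_n = τ₀ + n/σ².
So 1/σ₀² = 1/2.2875 − 6/14.8 = 0.437158 − 0.405405 = 0.031753.
Hence σ₀² = 1/0.031753 ≈ 31.5.

σ₀² = 31.5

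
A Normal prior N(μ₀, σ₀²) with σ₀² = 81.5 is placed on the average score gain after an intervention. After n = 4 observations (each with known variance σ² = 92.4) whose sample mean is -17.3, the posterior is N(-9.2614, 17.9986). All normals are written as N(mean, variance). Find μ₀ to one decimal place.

The posterior mean is a precision-weighted average: μ_n = (τ₀μ₀ + τ_data·x̄)/(τ₀+τ_data), with τ₀=1/σ₀² and τ_data=n/σ².
Here τ₀ = 1/81.5 = 0.012270 and τ_data = 4/92.4 = 0.043290, so τ_n = 0.055560.
Rearranging for μ₀: μ₀ = (μ_n·τ_n − τ_data·x̄)/τ₀ = (-9.2614·0.055560 − 0.043290·-17.3) / 0.012270 = 0.234354/0.012270 ≈ 19.1.

μ₀ = 19.1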